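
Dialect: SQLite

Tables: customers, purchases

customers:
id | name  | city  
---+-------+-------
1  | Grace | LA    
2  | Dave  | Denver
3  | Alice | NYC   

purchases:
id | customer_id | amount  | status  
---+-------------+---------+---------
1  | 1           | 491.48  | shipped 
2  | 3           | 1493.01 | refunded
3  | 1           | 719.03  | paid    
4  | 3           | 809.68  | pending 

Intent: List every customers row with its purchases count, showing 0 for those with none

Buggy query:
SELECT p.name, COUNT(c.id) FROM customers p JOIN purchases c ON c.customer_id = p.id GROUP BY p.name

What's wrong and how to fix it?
Bug: INNER JOIN drops customers rows that have no matching purchases rows

Fix: Switch to LEFT JOIN to retain unmatched parent rows

Corrected query:
SELECT p.name, COUNT(c.id) FROM customers p LEFT JOIN purchases c ON c.customer_id = p.id GROUP BY p.name

Result:
name  | COUNT(c.id)
------+------------
Alice | 2          
Dave  | 0          
Grace | 2          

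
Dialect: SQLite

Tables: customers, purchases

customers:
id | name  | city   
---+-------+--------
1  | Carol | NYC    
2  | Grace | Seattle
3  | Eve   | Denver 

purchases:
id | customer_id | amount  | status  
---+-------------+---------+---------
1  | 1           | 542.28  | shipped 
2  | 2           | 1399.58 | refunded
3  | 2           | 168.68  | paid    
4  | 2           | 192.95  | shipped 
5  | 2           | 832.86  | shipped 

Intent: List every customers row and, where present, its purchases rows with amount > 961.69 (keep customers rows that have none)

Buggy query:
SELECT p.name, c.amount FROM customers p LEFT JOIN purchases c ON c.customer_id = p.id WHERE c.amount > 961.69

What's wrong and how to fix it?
Bug: A WHERE condition on the right-hand table after LEFT JOIN drops unmatched parents

Fix: Move the right-table condition into the ON clause so unmatched parents are kept

Corrected query:
SELECT p.name, c.amount FROM customers p LEFT JOIN purchases c ON c.customer_id = p.id AND c.amount > 961.69

Result:
name  | amount 
------+--------
Carol | NULL   
Grace | 1399.58
Eve   | NULL   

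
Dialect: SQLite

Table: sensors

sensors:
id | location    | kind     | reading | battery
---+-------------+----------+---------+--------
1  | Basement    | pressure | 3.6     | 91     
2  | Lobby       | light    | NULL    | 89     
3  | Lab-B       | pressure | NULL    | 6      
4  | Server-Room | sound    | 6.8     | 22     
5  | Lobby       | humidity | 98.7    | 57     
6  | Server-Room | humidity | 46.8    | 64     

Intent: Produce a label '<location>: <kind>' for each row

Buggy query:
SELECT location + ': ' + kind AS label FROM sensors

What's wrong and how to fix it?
Bug: '+' is numeric addition; on text columns SQLite converts them to 0 instead of concatenating

Fix: Use the || operator for string concatenation

Corrected query:
SELECT location || ': ' || kind AS label FROM sensors

Result:
label                
---------------------
Basement: pressure   
Lobby: light         
Lab-B: pressure      
Server-Room: sound   
Lobby: humidity      
Server-Room: humidity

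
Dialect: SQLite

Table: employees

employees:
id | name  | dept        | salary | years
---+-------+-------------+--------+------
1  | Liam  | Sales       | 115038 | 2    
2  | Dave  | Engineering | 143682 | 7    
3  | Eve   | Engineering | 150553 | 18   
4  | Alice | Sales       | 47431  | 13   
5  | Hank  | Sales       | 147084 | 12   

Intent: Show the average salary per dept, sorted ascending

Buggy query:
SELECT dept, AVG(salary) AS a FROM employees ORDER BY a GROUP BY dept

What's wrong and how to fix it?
Bug: ORDER BY appears before GROUP BY; SQL clause order requires GROUP BY first

Fix: Move ORDER BY to the end, after GROUP BY

Corrected query:
SELECT dept, AVG(salary) AS a FROM employees GROUP BY dept ORDER BY a

Result:
dept        | a            
------------+--------------
Sales       | 103184.333333
Engineering | 147117.5     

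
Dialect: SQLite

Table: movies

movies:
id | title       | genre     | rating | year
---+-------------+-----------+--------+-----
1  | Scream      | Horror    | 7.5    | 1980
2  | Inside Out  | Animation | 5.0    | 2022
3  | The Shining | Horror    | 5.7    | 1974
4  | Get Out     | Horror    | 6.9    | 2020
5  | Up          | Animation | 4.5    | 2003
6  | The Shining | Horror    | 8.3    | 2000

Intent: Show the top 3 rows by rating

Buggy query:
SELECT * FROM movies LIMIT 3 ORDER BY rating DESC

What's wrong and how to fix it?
Bug: ORDER BY cannot follow LIMIT; LIMIT is the final clause

Fix: Sort with ORDER BY, then apply LIMIT

Corrected query:
SELECT * FROM movies ORDER BY rating DESC LIMIT 3

Result:
id | title       | genre  | rating | year
---+-------------+--------+--------+-----
6  | The Shining | Horror | 8.3    | 2000
1  | Scream      | Horror | 7.5    | 1980
4  | Get Out     | Horror | 6.9    | 2020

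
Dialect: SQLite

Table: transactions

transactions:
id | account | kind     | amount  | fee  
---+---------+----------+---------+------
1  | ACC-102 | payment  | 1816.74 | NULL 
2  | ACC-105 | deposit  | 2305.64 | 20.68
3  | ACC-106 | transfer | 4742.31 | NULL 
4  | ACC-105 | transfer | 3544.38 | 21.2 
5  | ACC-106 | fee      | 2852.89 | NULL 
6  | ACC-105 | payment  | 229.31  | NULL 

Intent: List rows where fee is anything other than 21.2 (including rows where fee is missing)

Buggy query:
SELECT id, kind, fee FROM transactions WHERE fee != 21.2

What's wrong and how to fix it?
Bug: Inequality against NULL is unknown, not true; rows with NULL are dropped

Fix: Add an explicit OR fee IS NULL to include the missing-value rows

Corrected query:
SELECT id, kind, fee FROM transactions WHERE fee != 21.2 OR fee IS NULL

Result:
id | kind     | fee  
---+----------+------
1  | payment  | NULL 
2  | deposit  | 20.68
3  | transfer | NULL 
5  | fee      | NULL 
6  | payment  | NULL 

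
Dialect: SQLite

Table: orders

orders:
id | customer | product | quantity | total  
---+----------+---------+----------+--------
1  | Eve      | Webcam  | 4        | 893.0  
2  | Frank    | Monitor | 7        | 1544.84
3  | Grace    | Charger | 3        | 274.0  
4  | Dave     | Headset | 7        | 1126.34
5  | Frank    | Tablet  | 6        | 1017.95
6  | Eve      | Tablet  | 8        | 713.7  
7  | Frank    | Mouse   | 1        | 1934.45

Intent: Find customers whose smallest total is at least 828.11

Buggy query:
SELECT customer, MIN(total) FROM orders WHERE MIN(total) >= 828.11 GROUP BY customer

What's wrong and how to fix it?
Bug: Aggregates like MIN are computed per group after WHERE runs

Fix: Use HAVING for the per-group MIN condition

Corrected query:
SELECT customer, MIN(total) FROM orders GROUP BY customer HAVING MIN(total) >= 828.11

Result:
customer | MIN(total)
---------+-----------
Dave     | 1126.34   
Frank    | 1017.95   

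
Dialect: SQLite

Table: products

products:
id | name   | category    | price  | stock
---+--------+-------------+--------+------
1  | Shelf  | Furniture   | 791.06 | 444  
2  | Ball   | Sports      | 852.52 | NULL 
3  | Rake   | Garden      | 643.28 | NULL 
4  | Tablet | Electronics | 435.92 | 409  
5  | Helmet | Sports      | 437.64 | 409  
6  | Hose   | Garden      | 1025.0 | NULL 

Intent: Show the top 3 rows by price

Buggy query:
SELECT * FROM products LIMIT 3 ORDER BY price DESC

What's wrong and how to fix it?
Bug: ORDER BY cannot follow LIMIT; LIMIT is the final clause

Fix: Swap the clauses: ORDER BY first, then LIMIT

Corrected query:
SELECT * FROM products ORDER BY price DESC LIMIT 3

Result:
id | name  | category  | price  | stock
---+-------+-----------+--------+------
6  | Hose  | Garden    | 1025   | NULL 
2  | Ball  | Sports    | 852.52 | NULL 
1  | Shelf | Furniture | 791.06 | 444  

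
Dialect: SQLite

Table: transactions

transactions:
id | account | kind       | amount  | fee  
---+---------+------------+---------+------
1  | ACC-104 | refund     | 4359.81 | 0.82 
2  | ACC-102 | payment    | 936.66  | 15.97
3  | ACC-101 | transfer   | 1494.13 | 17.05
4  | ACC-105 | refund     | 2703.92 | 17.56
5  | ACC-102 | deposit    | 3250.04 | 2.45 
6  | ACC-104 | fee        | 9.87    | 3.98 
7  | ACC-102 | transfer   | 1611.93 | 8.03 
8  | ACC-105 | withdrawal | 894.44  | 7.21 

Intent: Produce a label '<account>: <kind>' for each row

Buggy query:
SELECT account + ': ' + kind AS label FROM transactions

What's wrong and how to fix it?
Bug: SQLite uses || for string concatenation; + coerces text to numbers (yielding 0)

Fix: Use the || operator for string concatenation

Corrected query:
SELECT account || ': ' || kind AS label FROM transactions

Result:
label              
-------------------
ACC-104: refund    
ACC-102: payment   
ACC-101: transfer  
ACC-105: refund    
ACC-102: deposit   
ACC-104: fee       
ACC-102: transfer  
ACC-105: withdrawal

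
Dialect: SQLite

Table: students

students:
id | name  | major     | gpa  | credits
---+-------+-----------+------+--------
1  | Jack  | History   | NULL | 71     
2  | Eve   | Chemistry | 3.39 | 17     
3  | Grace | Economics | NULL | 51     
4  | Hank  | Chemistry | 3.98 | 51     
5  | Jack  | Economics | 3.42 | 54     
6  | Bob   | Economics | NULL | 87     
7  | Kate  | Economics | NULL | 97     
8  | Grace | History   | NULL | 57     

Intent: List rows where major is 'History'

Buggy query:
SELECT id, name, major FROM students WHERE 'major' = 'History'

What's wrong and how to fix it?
Bug: Single quotes denote string literals in SQL; the column name is being compared as a constant string

Fix: Reference the column as major without single quotes

Corrected query:
SELECT id, name, major FROM students WHERE major = 'History'

Result:
id | name  | major  
---+-------+--------
1  | Jack  | History
8  | Grace | History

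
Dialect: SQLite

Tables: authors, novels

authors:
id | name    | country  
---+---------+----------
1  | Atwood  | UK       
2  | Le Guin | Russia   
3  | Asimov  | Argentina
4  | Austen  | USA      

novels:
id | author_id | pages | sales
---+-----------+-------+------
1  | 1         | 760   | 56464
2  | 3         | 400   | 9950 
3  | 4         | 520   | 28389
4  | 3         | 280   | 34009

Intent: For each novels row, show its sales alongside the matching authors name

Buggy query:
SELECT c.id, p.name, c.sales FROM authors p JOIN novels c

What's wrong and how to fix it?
Bug: Missing join condition: each novels row is matched to all authors rows instead of just its own

Fix: Specify the join condition linking the foreign key to the parent id

Corrected query:
SELECT c.id, p.name, c.sales FROM authors p JOIN novels c ON c.author_id = p.id

Result:
id | name   | sales
---+--------+------
1  | Atwood | 56464
2  | Asimov | 9950 
3  | Austen | 28389
4  | Asimov | 34009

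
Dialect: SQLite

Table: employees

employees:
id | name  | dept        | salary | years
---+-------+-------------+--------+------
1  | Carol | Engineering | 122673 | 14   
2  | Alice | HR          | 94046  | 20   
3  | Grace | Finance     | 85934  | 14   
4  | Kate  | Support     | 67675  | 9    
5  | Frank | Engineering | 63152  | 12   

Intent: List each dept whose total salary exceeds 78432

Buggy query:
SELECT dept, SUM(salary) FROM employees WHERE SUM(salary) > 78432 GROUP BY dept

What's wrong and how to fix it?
Bug: Aggregate functions cannot appear in a WHERE clause

Fix: Move the aggregate condition to a HAVING clause

Corrected query:
SELECT dept, SUM(salary) FROM employees GROUP BY dept HAVING SUM(salary) > 78432

Result:
dept        | SUM(salary)
------------+------------
Engineering | 185825     
Finance     | 85934      
HR          | 94046      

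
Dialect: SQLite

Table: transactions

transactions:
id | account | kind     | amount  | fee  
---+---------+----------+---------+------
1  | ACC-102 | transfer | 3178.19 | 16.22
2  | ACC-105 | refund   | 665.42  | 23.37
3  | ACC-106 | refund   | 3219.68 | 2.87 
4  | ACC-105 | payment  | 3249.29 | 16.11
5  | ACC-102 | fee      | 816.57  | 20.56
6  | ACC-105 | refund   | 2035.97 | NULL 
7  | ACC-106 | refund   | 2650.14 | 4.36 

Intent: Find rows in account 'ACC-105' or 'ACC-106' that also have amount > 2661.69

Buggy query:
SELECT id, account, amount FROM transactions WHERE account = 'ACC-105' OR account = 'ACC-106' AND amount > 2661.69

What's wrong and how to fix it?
Bug: Without parentheses, AND is evaluated before OR, so the amount filter only applies to the 'ACC-106' branch

Fix: Add parentheses around the OR so the AND applies to both alternatives

Corrected query:
SELECT id, account, amount FROM transactions WHERE (account = 'ACC-105' OR account = 'ACC-106') AND amount > 2661.69

Result:
id | account | amount 
---+---------+--------
3  | ACC-106 | 3219.68
4  | ACC-105 | 3249.29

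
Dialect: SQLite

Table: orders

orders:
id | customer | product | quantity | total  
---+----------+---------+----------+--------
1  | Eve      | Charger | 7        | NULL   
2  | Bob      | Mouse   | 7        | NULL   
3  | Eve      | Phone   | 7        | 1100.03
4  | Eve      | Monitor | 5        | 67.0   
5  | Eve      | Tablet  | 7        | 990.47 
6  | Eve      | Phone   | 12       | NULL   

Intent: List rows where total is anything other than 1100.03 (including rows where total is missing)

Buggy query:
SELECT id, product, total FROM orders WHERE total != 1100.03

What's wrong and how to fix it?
Bug: Inequality against NULL is unknown, not true; rows with NULL are dropped

Fix: Add an explicit OR total IS NULL to include the missing-value rows

Corrected query:
SELECT id, product, total FROM orders WHERE total != 1100.03 OR total IS NULL

Result:
id | product | total 
---+---------+-------
1  | Charger | NULL  
2  | Mouse   | NULL  
4  | Monitor | 67    
5  | Tablet  | 990.47
6  | Phone   | NULL  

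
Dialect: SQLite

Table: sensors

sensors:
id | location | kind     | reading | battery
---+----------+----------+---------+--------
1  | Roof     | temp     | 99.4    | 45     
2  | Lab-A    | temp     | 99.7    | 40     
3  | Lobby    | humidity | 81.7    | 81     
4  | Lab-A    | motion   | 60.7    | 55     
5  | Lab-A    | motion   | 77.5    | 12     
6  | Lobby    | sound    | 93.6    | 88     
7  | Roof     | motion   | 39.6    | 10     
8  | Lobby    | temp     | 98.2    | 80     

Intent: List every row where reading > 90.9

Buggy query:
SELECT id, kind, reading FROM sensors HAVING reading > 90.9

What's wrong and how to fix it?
Bug: HAVING filters the output of aggregation, but this query has no GROUP BY and no aggregate functions, so SQLite rejects it (HAVING clause on a non-aggregate query); the condition here is per row

Fix: Use WHERE for row-level filtering

Corrected query:
SELECT id, kind, reading FROM sensors WHERE reading > 90.9

Result:
id | kind  | reading
---+-------+--------
1  | temp  | 99.4   
2  | temp  | 99.7   
6  | sound | 93.6   
8  | temp  | 98.2   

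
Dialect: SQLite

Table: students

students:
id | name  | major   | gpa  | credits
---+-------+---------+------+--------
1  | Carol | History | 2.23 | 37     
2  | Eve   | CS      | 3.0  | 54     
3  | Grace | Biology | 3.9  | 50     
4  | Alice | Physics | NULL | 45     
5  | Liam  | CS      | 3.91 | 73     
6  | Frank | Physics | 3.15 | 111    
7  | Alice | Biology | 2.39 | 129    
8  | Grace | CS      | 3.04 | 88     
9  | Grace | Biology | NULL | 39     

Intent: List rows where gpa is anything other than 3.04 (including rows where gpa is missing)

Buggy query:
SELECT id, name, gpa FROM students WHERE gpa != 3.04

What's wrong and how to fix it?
Bug: Inequality against NULL is unknown, not true; rows with NULL are dropped

Fix: Handle NULL separately with IS NULL alongside the inequality

Corrected query:
SELECT id, name, gpa FROM students WHERE gpa != 3.04 OR gpa IS NULL

Result:
id | name  | gpa 
---+-------+-----
1  | Carol | 2.23
2  | Eve   | 3   
3  | Grace | 3.9 
4  | Alice | NULL
5  | Liam  | 3.91
6  | Frank | 3.15
7  | Alice | 2.39
9  | Grace | NULL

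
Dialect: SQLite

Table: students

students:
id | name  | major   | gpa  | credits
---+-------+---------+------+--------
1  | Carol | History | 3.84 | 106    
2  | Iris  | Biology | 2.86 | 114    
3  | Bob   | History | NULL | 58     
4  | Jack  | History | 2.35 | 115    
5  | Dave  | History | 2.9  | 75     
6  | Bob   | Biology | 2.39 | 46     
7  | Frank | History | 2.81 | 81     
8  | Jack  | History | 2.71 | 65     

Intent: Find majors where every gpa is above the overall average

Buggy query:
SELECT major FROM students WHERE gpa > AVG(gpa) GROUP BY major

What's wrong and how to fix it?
Bug: AVG() is an aggregate; it can't sit directly in WHERE

Fix: Compute the overall average in a scalar subquery and compare each group's MIN against it in HAVING

Corrected query:
SELECT major FROM students GROUP BY major HAVING MIN(gpa) > (SELECT AVG(gpa) FROM students)

Result:
(no rows)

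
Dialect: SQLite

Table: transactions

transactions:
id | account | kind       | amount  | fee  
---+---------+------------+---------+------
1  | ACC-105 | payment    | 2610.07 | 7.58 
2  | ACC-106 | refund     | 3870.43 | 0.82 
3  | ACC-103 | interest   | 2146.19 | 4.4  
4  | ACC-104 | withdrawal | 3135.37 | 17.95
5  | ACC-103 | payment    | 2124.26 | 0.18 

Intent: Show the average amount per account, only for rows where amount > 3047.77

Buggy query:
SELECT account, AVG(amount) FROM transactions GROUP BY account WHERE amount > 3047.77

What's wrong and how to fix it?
Bug: WHERE cannot follow GROUP BY

Fix: Place WHERE between FROM and GROUP BY

Corrected query:
SELECT account, AVG(amount) FROM transactions WHERE amount > 3047.77 GROUP BY account

Result:
account | AVG(amount)
--------+------------
ACC-104 | 3135.37    
ACC-106 | 3870.43    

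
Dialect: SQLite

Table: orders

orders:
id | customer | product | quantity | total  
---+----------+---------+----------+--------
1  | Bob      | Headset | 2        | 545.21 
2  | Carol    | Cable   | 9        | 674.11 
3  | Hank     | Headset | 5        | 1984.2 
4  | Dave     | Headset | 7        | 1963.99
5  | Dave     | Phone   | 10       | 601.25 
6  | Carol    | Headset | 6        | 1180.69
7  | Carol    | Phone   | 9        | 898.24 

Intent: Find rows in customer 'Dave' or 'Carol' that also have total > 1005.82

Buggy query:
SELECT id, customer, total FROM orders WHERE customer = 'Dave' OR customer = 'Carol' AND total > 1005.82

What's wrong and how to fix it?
Bug: Without parentheses, AND is evaluated before OR, so the total filter only applies to the 'Carol' branch

Fix: Group the OR with parentheses (or use IN), then AND the threshold

Corrected query:
SELECT id, customer, total FROM orders WHERE (customer = 'Dave' OR customer = 'Carol') AND total > 1005.82

Result:
id | customer | total  
---+----------+--------
4  | Dave     | 1963.99
6  | Carol    | 1180.69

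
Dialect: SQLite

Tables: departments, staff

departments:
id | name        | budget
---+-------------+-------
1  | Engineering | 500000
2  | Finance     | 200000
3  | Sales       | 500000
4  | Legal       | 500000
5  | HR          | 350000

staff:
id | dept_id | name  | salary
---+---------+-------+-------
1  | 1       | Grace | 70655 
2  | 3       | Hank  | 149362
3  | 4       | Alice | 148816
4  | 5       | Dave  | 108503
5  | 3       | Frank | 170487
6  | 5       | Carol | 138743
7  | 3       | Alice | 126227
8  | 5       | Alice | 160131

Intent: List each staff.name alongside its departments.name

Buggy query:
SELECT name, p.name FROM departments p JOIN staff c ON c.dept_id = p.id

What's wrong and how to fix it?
Bug: 'name' exists in both joined tables, so the database can't tell which one is meant

Fix: Qualify the column with its table alias (c.name)

Corrected query:
SELECT c.name, p.name FROM departments p JOIN staff c ON c.dept_id = p.id

Result:
name  | name       
------+------------
Grace | Engineering
Hank  | Sales      
Alice | Legal      
Dave  | HR         
Frank | Sales      
Carol | HR         
Alice | Sales      
Alice | HR         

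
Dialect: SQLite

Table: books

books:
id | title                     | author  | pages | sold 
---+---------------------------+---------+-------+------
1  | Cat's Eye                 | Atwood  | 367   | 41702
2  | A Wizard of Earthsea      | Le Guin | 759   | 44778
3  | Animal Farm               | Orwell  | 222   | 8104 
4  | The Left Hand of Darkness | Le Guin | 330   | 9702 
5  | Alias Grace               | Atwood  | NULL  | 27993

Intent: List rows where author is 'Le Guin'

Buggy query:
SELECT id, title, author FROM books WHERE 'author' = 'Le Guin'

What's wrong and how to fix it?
Bug: Single quotes denote string literals in SQL; the column name is being compared as a constant string

Fix: Remove the quotes around the column name (or use double quotes for an identifier)

Corrected query:
SELECT id, title, author FROM books WHERE author = 'Le Guin'

Result:
id | title                     | author 
---+---------------------------+--------
2  | A Wizard of Earthsea      | Le Guin
4  | The Left Hand of Darkness | Le Guin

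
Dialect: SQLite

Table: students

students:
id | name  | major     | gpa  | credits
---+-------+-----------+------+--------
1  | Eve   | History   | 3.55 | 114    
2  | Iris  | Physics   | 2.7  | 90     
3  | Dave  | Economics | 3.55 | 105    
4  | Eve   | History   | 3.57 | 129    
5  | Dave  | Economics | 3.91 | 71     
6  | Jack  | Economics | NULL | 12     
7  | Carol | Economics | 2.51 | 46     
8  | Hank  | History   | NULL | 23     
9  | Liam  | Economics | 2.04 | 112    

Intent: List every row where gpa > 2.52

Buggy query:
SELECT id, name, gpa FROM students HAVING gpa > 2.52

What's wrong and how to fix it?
Bug: This is a non-aggregate query (no GROUP BY, no aggregates), so in SQLite the HAVING clause is invalid here; a row-level condition belongs in WHERE

Fix: Use WHERE for row-level filtering

Corrected query:
SELECT id, name, gpa FROM students WHERE gpa > 2.52

Result:
id | name | gpa 
---+------+-----
1  | Eve  | 3.55
2  | Iris | 2.7 
3  | Dave | 3.55
4  | Eve  | 3.57
5  | Dave | 3.91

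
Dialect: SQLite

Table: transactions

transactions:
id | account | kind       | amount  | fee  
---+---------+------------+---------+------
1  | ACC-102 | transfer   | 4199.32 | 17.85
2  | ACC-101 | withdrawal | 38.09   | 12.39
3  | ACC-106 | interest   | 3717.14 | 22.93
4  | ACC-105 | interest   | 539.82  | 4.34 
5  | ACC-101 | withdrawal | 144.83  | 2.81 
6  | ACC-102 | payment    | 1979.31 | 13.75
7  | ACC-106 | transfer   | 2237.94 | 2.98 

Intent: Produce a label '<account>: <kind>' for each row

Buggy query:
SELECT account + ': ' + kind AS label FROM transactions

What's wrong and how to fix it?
Bug: '+' is numeric addition; on text columns SQLite converts them to 0 instead of concatenating

Fix: Replace + with || to concatenate text

Corrected query:
SELECT account || ': ' || kind AS label FROM transactions

Result:
label              
-------------------
ACC-102: transfer  
ACC-101: withdrawal
ACC-106: interest  
ACC-105: interest  
ACC-101: withdrawal
ACC-102: payment   
ACC-106: transfer  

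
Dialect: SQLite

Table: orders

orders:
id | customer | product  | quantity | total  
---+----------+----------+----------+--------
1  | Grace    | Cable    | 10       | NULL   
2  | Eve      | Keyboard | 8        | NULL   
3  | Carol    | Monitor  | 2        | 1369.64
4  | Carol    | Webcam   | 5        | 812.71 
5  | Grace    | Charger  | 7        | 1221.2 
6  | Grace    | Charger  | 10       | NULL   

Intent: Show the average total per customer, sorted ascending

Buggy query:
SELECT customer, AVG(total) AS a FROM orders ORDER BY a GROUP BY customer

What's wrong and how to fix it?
Bug: ORDER BY appears before GROUP BY; SQL clause order requires GROUP BY first

Fix: Move ORDER BY to the end, after GROUP BY

Corrected query:
SELECT customer, AVG(total) AS a FROM orders GROUP BY customer ORDER BY a

Result:
customer | a       
---------+---------
Eve      | NULL    
Carol    | 1091.175
Grace    | 1221.2  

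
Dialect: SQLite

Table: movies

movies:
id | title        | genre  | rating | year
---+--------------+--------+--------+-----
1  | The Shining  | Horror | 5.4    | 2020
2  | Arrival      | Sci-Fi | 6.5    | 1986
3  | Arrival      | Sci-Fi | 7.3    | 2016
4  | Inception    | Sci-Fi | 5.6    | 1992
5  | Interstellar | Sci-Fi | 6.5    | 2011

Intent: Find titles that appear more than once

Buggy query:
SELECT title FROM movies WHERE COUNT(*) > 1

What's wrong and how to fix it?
Bug: WHERE can't reference COUNT(*); aggregates are computed after WHERE

Fix: Group first, then use HAVING for the count condition

Corrected query:
SELECT title FROM movies GROUP BY title HAVING COUNT(*) > 1

Result:
title  
-------
Arrival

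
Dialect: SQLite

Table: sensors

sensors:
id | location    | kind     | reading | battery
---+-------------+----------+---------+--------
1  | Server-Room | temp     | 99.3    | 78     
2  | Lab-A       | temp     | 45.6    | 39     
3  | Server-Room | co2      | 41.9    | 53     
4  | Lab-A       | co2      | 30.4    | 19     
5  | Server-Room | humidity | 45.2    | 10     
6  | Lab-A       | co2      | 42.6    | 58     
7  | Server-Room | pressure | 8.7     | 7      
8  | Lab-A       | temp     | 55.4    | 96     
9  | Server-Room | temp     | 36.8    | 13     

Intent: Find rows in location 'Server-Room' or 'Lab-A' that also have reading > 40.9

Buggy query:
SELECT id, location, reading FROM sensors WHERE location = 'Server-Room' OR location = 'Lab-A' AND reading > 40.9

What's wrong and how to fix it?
Bug: AND binds tighter than OR, so this parses as location = 'Server-Room' OR (location = 'Lab-A' AND reading > 40.9)

Fix: Group the OR with parentheses (or use IN), then AND the threshold

Corrected query:
SELECT id, location, reading FROM sensors WHERE (location = 'Server-Room' OR location = 'Lab-A') AND reading > 40.9

Result:
id | location    | reading
---+-------------+--------
1  | Server-Room | 99.3   
2  | Lab-A       | 45.6   
3  | Server-Room | 41.9   
5  | Server-Room | 45.2   
6  | Lab-A       | 42.6   
8  | Lab-A       | 55.4   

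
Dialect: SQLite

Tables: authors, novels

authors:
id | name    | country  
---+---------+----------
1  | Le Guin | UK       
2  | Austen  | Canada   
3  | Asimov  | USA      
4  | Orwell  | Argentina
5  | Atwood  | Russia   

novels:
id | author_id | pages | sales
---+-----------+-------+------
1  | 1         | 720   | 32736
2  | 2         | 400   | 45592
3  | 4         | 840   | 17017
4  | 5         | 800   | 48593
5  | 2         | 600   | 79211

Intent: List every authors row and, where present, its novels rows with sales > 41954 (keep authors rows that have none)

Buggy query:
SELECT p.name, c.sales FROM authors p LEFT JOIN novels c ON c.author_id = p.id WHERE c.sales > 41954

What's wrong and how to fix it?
Bug: Filtering c.sales in WHERE discards the NULL rows produced by LEFT JOIN, turning it into an inner join

Fix: Move the right-table condition into the ON clause so unmatched parents are kept

Corrected query:
SELECT p.name, c.sales FROM authors p LEFT JOIN novels c ON c.author_id = p.id AND c.sales > 41954

Result:
name    | sales
--------+------
Le Guin | NULL 
Austen  | 45592
Austen  | 79211
Asimov  | NULL 
Orwell  | NULL 
Atwood  | 48593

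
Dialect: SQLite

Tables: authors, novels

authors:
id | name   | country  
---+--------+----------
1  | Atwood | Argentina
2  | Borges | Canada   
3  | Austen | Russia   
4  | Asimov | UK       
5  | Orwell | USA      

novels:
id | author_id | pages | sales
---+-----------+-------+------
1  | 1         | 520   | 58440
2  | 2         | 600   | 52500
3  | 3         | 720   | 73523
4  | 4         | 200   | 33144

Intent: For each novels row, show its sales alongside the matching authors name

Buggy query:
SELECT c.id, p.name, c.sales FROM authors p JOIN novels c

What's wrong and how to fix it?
Bug: JOIN with no ON clause produces a cartesian product; every novels row pairs with every authors row

Fix: Specify the join condition linking the foreign key to the parent id

Corrected query:
SELECT c.id, p.name, c.sales FROM authors p JOIN novels c ON c.author_id = p.id

Result:
id | name   | sales
---+--------+------
1  | Atwood | 58440
2  | Borges | 52500
3  | Austen | 73523
4  | Asimov | 33144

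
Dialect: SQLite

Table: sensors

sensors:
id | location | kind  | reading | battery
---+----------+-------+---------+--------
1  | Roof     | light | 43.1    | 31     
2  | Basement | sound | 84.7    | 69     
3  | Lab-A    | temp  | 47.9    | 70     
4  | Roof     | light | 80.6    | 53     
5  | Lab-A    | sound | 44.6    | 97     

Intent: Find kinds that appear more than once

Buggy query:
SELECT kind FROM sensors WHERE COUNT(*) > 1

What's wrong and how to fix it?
Bug: WHERE can't reference COUNT(*); aggregates are computed after WHERE

Fix: Group first, then use HAVING for the count condition

Corrected query:
SELECT kind FROM sensors GROUP BY kind HAVING COUNT(*) > 1

Result:
kind 
-----
light
sound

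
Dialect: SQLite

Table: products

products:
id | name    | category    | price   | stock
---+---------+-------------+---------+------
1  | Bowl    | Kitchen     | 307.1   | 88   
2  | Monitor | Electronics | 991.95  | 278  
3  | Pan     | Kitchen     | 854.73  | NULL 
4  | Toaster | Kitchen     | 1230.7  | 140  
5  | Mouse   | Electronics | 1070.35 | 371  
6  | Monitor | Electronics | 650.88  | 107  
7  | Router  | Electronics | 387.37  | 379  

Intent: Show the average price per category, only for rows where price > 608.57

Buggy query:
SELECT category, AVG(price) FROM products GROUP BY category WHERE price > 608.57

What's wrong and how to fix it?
Bug: Row-level WHERE must come before GROUP BY in the clause order

Fix: Place WHERE between FROM and GROUP BY

Corrected query:
SELECT category, AVG(price) FROM products WHERE price > 608.57 GROUP BY category

Result:
category    | AVG(price)
------------+-----------
Electronics | 904.393333
Kitchen     | 1042.715  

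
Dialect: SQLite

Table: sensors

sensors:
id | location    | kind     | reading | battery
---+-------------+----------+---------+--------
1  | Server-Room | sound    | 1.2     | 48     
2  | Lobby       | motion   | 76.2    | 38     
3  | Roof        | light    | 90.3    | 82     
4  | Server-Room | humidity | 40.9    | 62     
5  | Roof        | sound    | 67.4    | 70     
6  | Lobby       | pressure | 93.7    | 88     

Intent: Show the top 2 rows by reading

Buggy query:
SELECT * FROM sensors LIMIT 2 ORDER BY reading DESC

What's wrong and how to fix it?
Bug: ORDER BY cannot follow LIMIT; LIMIT is the final clause

Fix: Swap the clauses: ORDER BY first, then LIMIT

Corrected query:
SELECT * FROM sensors ORDER BY reading DESC LIMIT 2

Result:
id | location | kind     | reading | battery
---+----------+----------+---------+--------
6  | Lobby    | pressure | 93.7    | 88     
3  | Roof     | light    | 90.3    | 82     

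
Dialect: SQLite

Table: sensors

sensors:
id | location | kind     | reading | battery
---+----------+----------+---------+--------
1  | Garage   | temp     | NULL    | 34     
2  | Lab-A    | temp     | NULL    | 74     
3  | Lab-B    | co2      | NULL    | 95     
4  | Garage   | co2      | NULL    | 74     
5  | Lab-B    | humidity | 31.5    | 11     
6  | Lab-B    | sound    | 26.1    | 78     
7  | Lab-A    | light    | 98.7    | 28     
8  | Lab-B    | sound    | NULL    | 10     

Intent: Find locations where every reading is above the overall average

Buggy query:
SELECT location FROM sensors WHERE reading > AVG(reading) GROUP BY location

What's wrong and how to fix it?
Bug: AVG() is an aggregate; it can't sit directly in WHERE

Fix: Use a subquery for AVG and a HAVING MIN(...) filter so the condition holds for every row in the group

Corrected query:
SELECT location FROM sensors GROUP BY location HAVING MIN(reading) > (SELECT AVG(reading) FROM sensors)

Result:
location
--------
Lab-A   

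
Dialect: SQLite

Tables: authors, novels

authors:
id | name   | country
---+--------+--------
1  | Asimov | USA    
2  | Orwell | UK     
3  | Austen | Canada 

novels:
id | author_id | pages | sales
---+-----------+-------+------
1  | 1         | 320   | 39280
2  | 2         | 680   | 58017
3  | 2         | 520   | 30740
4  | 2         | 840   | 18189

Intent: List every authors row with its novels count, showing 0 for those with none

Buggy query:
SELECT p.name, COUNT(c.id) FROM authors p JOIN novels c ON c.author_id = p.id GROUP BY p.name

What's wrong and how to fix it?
Bug: An inner join excludes parents with zero children

Fix: Switch to LEFT JOIN to retain unmatched parent rows

Corrected query:
SELECT p.name, COUNT(c.id) FROM authors p LEFT JOIN novels c ON c.author_id = p.id GROUP BY p.name

Result:
name   | COUNT(c.id)
-------+------------
Asimov | 1          
Austen | 0          
Orwell | 3          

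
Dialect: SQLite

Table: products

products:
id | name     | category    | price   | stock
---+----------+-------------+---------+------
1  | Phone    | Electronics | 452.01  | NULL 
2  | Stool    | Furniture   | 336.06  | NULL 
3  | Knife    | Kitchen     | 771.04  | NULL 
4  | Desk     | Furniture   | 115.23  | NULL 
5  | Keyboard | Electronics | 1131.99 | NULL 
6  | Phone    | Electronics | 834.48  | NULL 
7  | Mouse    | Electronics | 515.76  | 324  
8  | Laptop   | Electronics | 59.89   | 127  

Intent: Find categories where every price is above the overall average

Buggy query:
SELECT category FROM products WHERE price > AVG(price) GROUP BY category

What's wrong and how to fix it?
Bug: WHERE evaluates per row before aggregation, so AVG() is unavailable

Fix: Use a subquery for AVG and a HAVING MIN(...) filter so the condition holds for every row in the group

Corrected query:
SELECT category FROM products GROUP BY category HAVING MIN(price) > (SELECT AVG(price) FROM products)

Result:
category
--------
Kitchen 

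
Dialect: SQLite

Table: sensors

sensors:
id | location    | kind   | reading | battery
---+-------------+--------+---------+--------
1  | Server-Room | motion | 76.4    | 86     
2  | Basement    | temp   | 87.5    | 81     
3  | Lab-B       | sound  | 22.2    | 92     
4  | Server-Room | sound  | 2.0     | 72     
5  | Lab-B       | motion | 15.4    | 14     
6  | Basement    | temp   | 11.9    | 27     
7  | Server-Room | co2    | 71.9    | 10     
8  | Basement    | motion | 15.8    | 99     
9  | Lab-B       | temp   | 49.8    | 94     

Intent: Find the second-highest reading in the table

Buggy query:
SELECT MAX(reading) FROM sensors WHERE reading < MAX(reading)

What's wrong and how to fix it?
Bug: MAX(reading) on the right of the comparison is an aggregate-in-WHERE error

Fix: Put the inner MAX in a scalar subquery

Corrected query:
SELECT MAX(reading) FROM sensors WHERE reading < (SELECT MAX(reading) FROM sensors)

Result:
MAX(reading)
------------
76.4        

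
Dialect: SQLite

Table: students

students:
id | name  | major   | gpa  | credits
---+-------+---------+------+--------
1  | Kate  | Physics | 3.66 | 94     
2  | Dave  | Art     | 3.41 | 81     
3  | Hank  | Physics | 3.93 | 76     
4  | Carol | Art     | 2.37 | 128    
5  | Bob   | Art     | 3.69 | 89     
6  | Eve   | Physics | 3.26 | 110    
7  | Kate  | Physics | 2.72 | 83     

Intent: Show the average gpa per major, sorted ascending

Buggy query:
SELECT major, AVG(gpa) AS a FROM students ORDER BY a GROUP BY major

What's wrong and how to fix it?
Bug: GROUP BY must precede ORDER BY

Fix: Reorder: SELECT … FROM … GROUP BY … ORDER BY …

Corrected query:
SELECT major, AVG(gpa) AS a FROM students GROUP BY major ORDER BY a

Result:
major   | a       
--------+---------
Art     | 3.156667
Physics | 3.3925  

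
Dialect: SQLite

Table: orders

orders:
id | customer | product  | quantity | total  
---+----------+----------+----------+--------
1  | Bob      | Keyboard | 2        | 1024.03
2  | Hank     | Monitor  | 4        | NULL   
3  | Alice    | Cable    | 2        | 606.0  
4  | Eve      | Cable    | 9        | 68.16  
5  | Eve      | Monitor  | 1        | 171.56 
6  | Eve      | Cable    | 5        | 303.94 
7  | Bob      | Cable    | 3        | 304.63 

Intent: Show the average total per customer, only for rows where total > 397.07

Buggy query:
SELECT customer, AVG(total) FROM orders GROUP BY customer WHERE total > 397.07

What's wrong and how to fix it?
Bug: WHERE cannot follow GROUP BY

Fix: Move the WHERE clause before GROUP BY

Corrected query:
SELECT customer, AVG(total) FROM orders WHERE total > 397.07 GROUP BY customer

Result:
customer | AVG(total)
---------+-----------
Alice    | 606       
Bob      | 1024.03   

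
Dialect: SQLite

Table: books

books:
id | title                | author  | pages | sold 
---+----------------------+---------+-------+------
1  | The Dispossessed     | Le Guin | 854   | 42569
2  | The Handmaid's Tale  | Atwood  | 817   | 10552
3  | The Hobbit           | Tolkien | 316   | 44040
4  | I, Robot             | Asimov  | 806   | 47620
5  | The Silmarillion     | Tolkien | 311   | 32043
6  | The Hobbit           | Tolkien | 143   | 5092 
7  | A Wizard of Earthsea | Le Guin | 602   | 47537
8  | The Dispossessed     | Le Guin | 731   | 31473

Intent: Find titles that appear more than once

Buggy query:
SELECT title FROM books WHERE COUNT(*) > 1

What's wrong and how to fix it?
Bug: WHERE can't reference COUNT(*); aggregates are computed after WHERE

Fix: GROUP BY title, then filter groups with HAVING COUNT(*) > 1

Corrected query:
SELECT title FROM books GROUP BY title HAVING COUNT(*) > 1

Result:
title           
----------------
The Dispossessed
The Hobbit      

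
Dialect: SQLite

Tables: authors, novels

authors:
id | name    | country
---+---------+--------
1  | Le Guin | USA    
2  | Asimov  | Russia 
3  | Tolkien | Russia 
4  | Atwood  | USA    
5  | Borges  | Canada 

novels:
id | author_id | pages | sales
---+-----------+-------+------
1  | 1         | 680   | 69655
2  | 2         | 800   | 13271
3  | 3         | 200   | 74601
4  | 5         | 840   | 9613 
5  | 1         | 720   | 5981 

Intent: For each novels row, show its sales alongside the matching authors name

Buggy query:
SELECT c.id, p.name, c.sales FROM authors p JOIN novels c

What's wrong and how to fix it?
Bug: JOIN with no ON clause produces a cartesian product; every novels row pairs with every authors row

Fix: Specify the join condition linking the foreign key to the parent id

Corrected query:
SELECT c.id, p.name, c.sales FROM authors p JOIN novels c ON c.author_id = p.id

Result:
id | name    | sales
---+---------+------
1  | Le Guin | 69655
2  | Asimov  | 13271
3  | Tolkien | 74601
4  | Borges  | 9613 
5  | Le Guin | 5981 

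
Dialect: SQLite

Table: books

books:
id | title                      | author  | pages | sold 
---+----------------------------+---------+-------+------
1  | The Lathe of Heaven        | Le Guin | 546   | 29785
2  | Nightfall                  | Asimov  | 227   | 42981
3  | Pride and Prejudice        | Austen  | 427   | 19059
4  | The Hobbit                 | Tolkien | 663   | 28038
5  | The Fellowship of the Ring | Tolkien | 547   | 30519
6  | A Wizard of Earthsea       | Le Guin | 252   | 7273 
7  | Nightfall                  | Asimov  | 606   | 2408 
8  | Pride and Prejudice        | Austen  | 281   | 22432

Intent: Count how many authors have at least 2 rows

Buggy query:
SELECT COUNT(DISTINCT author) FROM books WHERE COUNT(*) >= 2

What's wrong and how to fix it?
Bug: WHERE filters individual rows, not groups, so a group-level COUNT is invalid there

Fix: Use a subquery that GROUPs and filters with HAVING, then count its rows

Corrected query:
SELECT COUNT(*) FROM (SELECT author FROM books GROUP BY author HAVING COUNT(*) >= 2)

Result:
COUNT(*)
--------
4       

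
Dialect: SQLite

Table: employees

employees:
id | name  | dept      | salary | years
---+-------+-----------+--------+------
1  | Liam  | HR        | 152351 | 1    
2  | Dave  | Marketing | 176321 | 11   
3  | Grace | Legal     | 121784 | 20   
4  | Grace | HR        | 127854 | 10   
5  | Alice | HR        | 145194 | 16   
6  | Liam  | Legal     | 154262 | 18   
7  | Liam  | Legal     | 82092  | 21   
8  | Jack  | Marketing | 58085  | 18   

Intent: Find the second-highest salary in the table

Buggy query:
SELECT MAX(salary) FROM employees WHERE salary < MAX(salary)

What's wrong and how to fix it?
Bug: The inner MAX is an aggregate inside WHERE, which is not allowed

Fix: Compute the overall MAX in a subquery, then take MAX of rows below it

Corrected query:
SELECT MAX(salary) FROM employees WHERE salary < (SELECT MAX(salary) FROM employees)

Result:
MAX(salary)
-----------
154262     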